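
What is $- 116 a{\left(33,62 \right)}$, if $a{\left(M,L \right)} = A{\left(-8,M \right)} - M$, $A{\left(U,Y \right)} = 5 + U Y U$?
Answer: $-241744$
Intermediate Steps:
$A{\left(U,Y \right)} = 5 + Y U^{2}$
$a{\left(M,L \right)} = 5 + 63 M$ ($a{\left(M,L \right)} = \left(5 + M \left(-8\right)^{2}\right) - M = \left(5 + M 64\right) - M = \left(5 + 64 M\right) - M = 5 + 63 M$)
$- 116 a{\left(33,62 \right)} = - 116 \left(5 + 63 \cdot 33\right) = - 116 \left(5 + 2079\right) = \left(-116\right) 2084 = -241744$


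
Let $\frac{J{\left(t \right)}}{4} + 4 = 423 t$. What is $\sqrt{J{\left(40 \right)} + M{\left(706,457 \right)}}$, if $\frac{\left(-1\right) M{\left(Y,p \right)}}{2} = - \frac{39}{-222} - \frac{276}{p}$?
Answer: $\frac{\sqrt{19346348802631}}{16909} \approx 260.12$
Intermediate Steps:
$J{\left(t \right)} = -16 + 1692 t$ ($J{\left(t \right)} = -16 + 4 \cdot 423 t = -16 + 1692 t$)
$M{\left(Y,p \right)} = - \frac{13}{37} + \frac{552}{p}$ ($M{\left(Y,p \right)} = - 2 \left(- \frac{39}{-222} - \frac{276}{p}\right) = - 2 \left(\left(-39\right) \left(- \frac{1}{222}\right) - \frac{276}{p}\right) = - 2 \left(\frac{13}{74} - \frac{276}{p}\right) = - \frac{13}{37} + \frac{552}{p}$)
$\sqrt{J{\left(40 \right)} + M{\left(706,457 \right)}} = \sqrt{\left(-16 + 1692 \cdot 40\right) - \left(\frac{13}{37} - \frac{552}{457}\right)} = \sqrt{\left(-16 + 67680\right) + \left(- \frac{13}{37} + 552 \cdot \frac{1}{457}\right)} = \sqrt{67664 + \left(- \frac{13}{37} + \frac{552}{457}\right)} = \sqrt{67664 + \frac{14483}{16909}} = \sqrt{\frac{1144145059}{16909}} = \frac{\sqrt{19346348802631}}{16909}$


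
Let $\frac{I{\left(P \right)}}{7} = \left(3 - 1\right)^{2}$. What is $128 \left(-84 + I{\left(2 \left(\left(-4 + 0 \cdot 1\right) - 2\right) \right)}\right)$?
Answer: $-7168$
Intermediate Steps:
$I{\left(P \right)} = 28$ ($I{\left(P \right)} = 7 \left(3 - 1\right)^{2} = 7 \cdot 2^{2} = 7 \cdot 4 = 28$)
$128 \left(-84 + I{\left(2 \left(\left(-4 + 0 \cdot 1\right) - 2\right) \right)}\right) = 128 \left(-84 + 28\right) = 128 \left(-56\right) = -7168$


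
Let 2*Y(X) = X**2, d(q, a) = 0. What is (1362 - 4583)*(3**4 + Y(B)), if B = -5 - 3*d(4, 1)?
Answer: -602327/2 ≈ -3.0116e+5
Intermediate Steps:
B = -5 (B = -5 - 3*0 = -5 + 0 = -5)
Y(X) = X**2/2
(1362 - 4583)*(3**4 + Y(B)) = (1362 - 4583)*(3**4 + (1/2)*(-5)**2) = -3221*(81 + (1/2)*25) = -3221*(81 + 25/2) = -3221*187/2 = -602327/2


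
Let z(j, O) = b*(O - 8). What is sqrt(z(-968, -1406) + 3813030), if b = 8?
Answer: sqrt(3801718) ≈ 1949.8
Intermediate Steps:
z(j, O) = -64 + 8*O (z(j, O) = 8*(O - 8) = 8*(-8 + O) = -64 + 8*O)
sqrt(z(-968, -1406) + 3813030) = sqrt((-64 + 8*(-1406)) + 3813030) = sqrt((-64 - 11248) + 3813030) = sqrt(-11312 + 3813030) = sqrt(3801718)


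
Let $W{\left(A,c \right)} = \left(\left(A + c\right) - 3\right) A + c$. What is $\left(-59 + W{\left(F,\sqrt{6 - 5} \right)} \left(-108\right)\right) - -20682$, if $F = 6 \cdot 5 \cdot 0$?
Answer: $20515$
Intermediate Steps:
$F = 0$ ($F = 30 \cdot 0 = 0$)
$W{\left(A,c \right)} = c + A \left(-3 + A + c\right)$ ($W{\left(A,c \right)} = \left(-3 + A + c\right) A + c = A \left(-3 + A + c\right) + c = c + A \left(-3 + A + c\right)$)
$\left(-59 + W{\left(F,\sqrt{6 - 5} \right)} \left(-108\right)\right) - -20682 = \left(-59 + \left(\sqrt{6 - 5} + 0^{2} - 0 + 0 \sqrt{6 - 5}\right) \left(-108\right)\right) - -20682 = \left(-59 + \left(\sqrt{1} + 0 + 0 + 0 \sqrt{1}\right) \left(-108\right)\right) + 20682 = \left(-59 + \left(1 + 0 + 0 + 0 \cdot 1\right) \left(-108\right)\right) + 20682 = \left(-59 + \left(1 + 0 + 0 + 0\right) \left(-108\right)\right) + 20682 = \left(-59 + 1 \left(-108\right)\right) + 20682 = \left(-59 - 108\right) + 20682 = -167 + 20682 = 20515$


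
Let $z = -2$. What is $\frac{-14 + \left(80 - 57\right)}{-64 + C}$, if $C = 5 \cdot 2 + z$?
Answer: $- \frac{9}{56} \approx -0.16071$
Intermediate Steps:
$C = 8$ ($C = 5 \cdot 2 - 2 = 10 - 2 = 8$)
$\frac{-14 + \left(80 - 57\right)}{-64 + C} = \frac{-14 + \left(80 - 57\right)}{-64 + 8} = \frac{-14 + \left(80 - 57\right)}{-56} = \left(-14 + 23\right) \left(- \frac{1}{56}\right) = 9 \left(- \frac{1}{56}\right) = - \frac{9}{56}$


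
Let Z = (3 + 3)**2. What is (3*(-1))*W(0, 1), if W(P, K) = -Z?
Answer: 108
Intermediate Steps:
Z = 36 (Z = 6**2 = 36)
W(P, K) = -36 (W(P, K) = -1*36 = -36)
(3*(-1))*W(0, 1) = (3*(-1))*(-36) = -3*(-36) = 108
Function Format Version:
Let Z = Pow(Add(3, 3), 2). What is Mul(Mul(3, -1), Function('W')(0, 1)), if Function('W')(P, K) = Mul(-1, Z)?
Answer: 108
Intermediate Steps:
Z = 36 (Z = Pow(6, 2) = 36)
Function('W')(P, K) = -36 (Function('W')(P, K) = Mul(-1, 36) = -36)
Mul(Mul(3, -1), Function('W')(0, 1)) = Mul(Mul(3, -1), -36) = Mul(-3, -36) = 108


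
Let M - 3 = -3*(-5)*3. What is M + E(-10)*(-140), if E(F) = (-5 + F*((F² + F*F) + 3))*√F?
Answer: 48 + 284900*I*√10 ≈ 48.0 + 9.0093e+5*I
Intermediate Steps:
M = 48 (M = 3 - 3*(-5)*3 = 3 + 15*3 = 3 + 45 = 48)
E(F) = √F*(-5 + F*(3 + 2*F²)) (E(F) = (-5 + F*((F² + F²) + 3))*√F = (-5 + F*(2*F² + 3))*√F = (-5 + F*(3 + 2*F²))*√F = √F*(-5 + F*(3 + 2*F²)))
M + E(-10)*(-140) = 48 + (√(-10)*(-5 + 2*(-10)³ + 3*(-10)))*(-140) = 48 + ((I*√10)*(-5 + 2*(-1000) - 30))*(-140) = 48 + ((I*√10)*(-5 - 2000 - 30))*(-140) = 48 + ((I*√10)*(-2035))*(-140) = 48 - 2035*I*√10*(-140) = 48 + 284900*I*√10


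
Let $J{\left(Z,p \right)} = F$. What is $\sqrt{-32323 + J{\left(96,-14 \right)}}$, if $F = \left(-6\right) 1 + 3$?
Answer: $i \sqrt{32326} \approx 179.79 i$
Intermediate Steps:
$F = -3$ ($F = -6 + 3 = -3$)
$J{\left(Z,p \right)} = -3$
$\sqrt{-32323 + J{\left(96,-14 \right)}} = \sqrt{-32323 - 3} = \sqrt{-32326} = i \sqrt{32326}$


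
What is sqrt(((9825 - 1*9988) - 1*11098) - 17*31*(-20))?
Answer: I*sqrt(721) ≈ 26.851*I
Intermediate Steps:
sqrt(((9825 - 1*9988) - 1*11098) - 17*31*(-20)) = sqrt(((9825 - 9988) - 11098) - 527*(-20)) = sqrt((-163 - 11098) + 10540) = sqrt(-11261 + 10540) = sqrt(-721) = I*sqrt(721)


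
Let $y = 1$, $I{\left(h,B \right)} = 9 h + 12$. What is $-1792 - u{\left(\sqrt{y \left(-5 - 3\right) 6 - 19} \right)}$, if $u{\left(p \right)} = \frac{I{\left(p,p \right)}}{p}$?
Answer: $-1801 + \frac{12 i \sqrt{67}}{67} \approx -1801.0 + 1.466 i$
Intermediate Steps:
$I{\left(h,B \right)} = 12 + 9 h$
$u{\left(p \right)} = \frac{12 + 9 p}{p}$
$-1792 - u{\left(\sqrt{y \left(-5 - 3\right) 6 - 19} \right)} = -1792 - \left(9 + \frac{12}{\sqrt{1 \left(-5 - 3\right) 6 - 19}}\right) = -1792 - \left(9 + \frac{12}{\sqrt{1 \left(-8\right) 6 - 19}}\right) = -1792 - \left(9 + \frac{12}{\sqrt{\left(-8\right) 6 - 19}}\right) = -1792 - \left(9 + \frac{12}{\sqrt{-48 - 19}}\right) = -1792 - \left(9 + \frac{12}{\sqrt{-67}}\right) = -1792 - \left(9 + \frac{12}{i \sqrt{67}}\right) = -1792 - \left(9 + 12 \left(- \frac{i \sqrt{67}}{67}\right)\right) = -1792 - \left(9 - \frac{12 i \sqrt{67}}{67}\right) = -1801 + \frac{12 i \sqrt{67}}{67}$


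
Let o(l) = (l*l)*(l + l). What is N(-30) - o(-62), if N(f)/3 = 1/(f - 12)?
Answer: 6673183/14 ≈ 4.7666e+5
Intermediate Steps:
o(l) = 2*l³ (o(l) = l²*(2*l) = 2*l³)
N(f) = 3/(-12 + f) (N(f) = 3/(f - 12) = 3/(-12 + f))
N(-30) - o(-62) = 3/(-12 - 30) - 2*(-62)³ = 3/(-42) - 2*(-238328) = 3*(-1/42) - 1*(-476656) = -1/14 + 476656 = 6673183/14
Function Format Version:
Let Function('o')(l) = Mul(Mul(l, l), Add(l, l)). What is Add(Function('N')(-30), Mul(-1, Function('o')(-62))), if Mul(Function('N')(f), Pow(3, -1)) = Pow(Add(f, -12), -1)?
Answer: Rational(6673183, 14) ≈ 4.7666e+5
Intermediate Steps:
Function('o')(l) = Mul(2, Pow(l, 3)) (Function('o')(l) = Mul(Pow(l, 2), Mul(2, l)) = Mul(2, Pow(l, 3)))
Function('N')(f) = Mul(3, Pow(Add(-12, f), -1)) (Function('N')(f) = Mul(3, Pow(Add(f, -12), -1)) = Mul(3, Pow(Add(-12, f), -1)))
Add(Function('N')(-30), Mul(-1, Function('o')(-62))) = Add(Mul(3, Pow(Add(-12, -30), -1)), Mul(-1, Mul(2, Pow(-62, 3)))) = Add(Mul(3, Pow(-42, -1)), Mul(-1, Mul(2, -238328))) = Add(Mul(3, Rational(-1, 42)), Mul(-1, -476656)) = Add(Rational(-1, 14), 476656) = Rational(6673183, 14)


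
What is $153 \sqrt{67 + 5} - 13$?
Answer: $-13 + 918 \sqrt{2} \approx 1285.2$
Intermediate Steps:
$153 \sqrt{67 + 5} - 13 = 153 \sqrt{72} - 13 = 153 \cdot 6 \sqrt{2} - 13 = 918 \sqrt{2} - 13 = -13 + 918 \sqrt{2}$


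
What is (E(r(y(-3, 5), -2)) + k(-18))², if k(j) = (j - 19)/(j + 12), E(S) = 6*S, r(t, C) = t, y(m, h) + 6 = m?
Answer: 82369/36 ≈ 2288.0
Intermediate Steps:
y(m, h) = -6 + m
k(j) = (-19 + j)/(12 + j)
(E(r(y(-3, 5), -2)) + k(-18))² = (6*(-6 - 3) + (-19 - 18)/(12 - 18))² = (6*(-9) - 37/(-6))² = (-54 - ⅙*(-37))² = (-54 + 37/6)² = (-287/6)² = 82369/36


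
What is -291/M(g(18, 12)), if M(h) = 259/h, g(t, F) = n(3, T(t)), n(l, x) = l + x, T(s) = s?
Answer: -873/37 ≈ -23.595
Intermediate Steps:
g(t, F) = 3 + t
-291/M(g(18, 12)) = -291/(259/(3 + 18)) = -291/(259/21) = -291/(259*(1/21)) = -291/37/3 = -291*3/37 = -873/37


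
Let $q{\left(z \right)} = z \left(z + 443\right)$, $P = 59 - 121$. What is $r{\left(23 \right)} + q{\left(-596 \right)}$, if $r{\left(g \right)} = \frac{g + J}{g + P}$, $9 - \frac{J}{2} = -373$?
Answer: $\frac{3555545}{39} \approx 91168.0$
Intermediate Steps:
$J = 764$ ($J = 18 - -746 = 18 + 746 = 764$)
$P = -62$
$q{\left(z \right)} = z \left(443 + z\right)$
$r{\left(g \right)} = \frac{764 + g}{-62 + g}$ ($r{\left(g \right)} = \frac{g + 764}{g - 62} = \frac{764 + g}{-62 + g}$)
$r{\left(23 \right)} + q{\left(-596 \right)} = \frac{764 + 23}{-62 + 23} - 596 \left(443 - 596\right) = \frac{1}{-39} \cdot 787 - -91188 = \left(- \frac{1}{39}\right) 787 + 91188 = - \frac{787}{39} + 91188 = \frac{3555545}{39}$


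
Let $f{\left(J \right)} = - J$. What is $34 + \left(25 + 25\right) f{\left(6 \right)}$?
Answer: $-266$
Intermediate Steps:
$34 + \left(25 + 25\right) f{\left(6 \right)} = 34 + \left(25 + 25\right) \left(\left(-1\right) 6\right) = 34 + 50 \left(-6\right) = 34 - 300 = -266$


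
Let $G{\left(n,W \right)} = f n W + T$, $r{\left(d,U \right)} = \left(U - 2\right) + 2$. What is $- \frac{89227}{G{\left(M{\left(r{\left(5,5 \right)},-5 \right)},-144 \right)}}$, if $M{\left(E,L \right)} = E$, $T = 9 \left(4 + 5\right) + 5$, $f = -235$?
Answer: $- \frac{89227}{169286} \approx -0.52708$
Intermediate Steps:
$r{\left(d,U \right)} = U$ ($r{\left(d,U \right)} = \left(-2 + U\right) + 2 = U$)
$T = 86$ ($T = 9 \cdot 9 + 5 = 81 + 5 = 86$)
$G{\left(n,W \right)} = 86 - 235 W n$ ($G{\left(n,W \right)} = - 235 n W + 86 = - 235 W n + 86 = 86 - 235 W n$)
$- \frac{89227}{G{\left(M{\left(r{\left(5,5 \right)},-5 \right)},-144 \right)}} = - \frac{89227}{86 - \left(-33840\right) 5} = - \frac{89227}{86 + 169200} = - \frac{89227}{169286}$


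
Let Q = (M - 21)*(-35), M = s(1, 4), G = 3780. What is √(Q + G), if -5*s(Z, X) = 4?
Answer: √4543 ≈ 67.402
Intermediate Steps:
s(Z, X) = -⅘ (s(Z, X) = -⅕*4 = -⅘)
M = -⅘ ≈ -0.80000
Q = 763 (Q = (-⅘ - 21)*(-35) = -109/5*(-35) = 763)
√(Q + G) = √(763 + 3780) = √4543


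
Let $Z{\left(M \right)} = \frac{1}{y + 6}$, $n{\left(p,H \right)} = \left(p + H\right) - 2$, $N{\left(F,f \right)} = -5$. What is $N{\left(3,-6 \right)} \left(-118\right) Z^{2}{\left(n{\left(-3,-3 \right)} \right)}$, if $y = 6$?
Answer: $\frac{295}{72} \approx 4.0972$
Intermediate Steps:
$n{\left(p,H \right)} = -2 + H + p$ ($n{\left(p,H \right)} = \left(H + p\right) - 2 = -2 + H + p$)
$Z{\left(M \right)} = \frac{1}{12}$ ($Z{\left(M \right)} = \frac{1}{6 + 6} = \frac{1}{12}$)
$N{\left(3,-6 \right)} \left(-118\right) Z^{2}{\left(n{\left(-3,-3 \right)} \right)} = \frac{\left(-5\right) \left(-118\right)}{144} = 590 \cdot \frac{1}{144} = \frac{295}{72}$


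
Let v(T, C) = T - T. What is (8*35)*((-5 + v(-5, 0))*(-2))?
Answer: 2800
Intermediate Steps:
v(T, C) = 0
(8*35)*((-5 + v(-5, 0))*(-2)) = (8*35)*((-5 + 0)*(-2)) = 280*(-5*(-2)) = 280*10 = 2800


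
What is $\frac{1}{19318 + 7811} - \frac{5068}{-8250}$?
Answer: $\frac{7638779}{12434125} \approx 0.61434$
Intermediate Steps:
$\frac{1}{19318 + 7811} - \frac{5068}{-8250} = \frac{1}{27129} - 5068 \left(- \frac{1}{8250}\right) = \frac{1}{27129} - - \frac{2534}{4125} = \frac{1}{27129} + \frac{2534}{4125} = \frac{7638779}{12434125}$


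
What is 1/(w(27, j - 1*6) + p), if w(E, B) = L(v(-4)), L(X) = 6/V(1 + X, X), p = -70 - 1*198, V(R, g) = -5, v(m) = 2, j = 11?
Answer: -5/1346 ≈ -0.0037147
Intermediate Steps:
p = -268 (p = -70 - 198 = -268)
L(X) = -6/5 (L(X) = 6/(-5) = 6*(-⅕) = -6/5)
w(E, B) = -6/5
1/(w(27, j - 1*6) + p) = 1/(-6/5 - 268) = 1/(-1346/5) = -5/1346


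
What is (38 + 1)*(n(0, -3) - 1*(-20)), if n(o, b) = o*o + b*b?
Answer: 1131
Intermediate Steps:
n(o, b) = b² + o² (n(o, b) = o² + b² = b² + o²)
(38 + 1)*(n(0, -3) - 1*(-20)) = (38 + 1)*(((-3)² + 0²) - 1*(-20)) = 39*((9 + 0) + 20) = 39*(9 + 20) = 39*29 = 1131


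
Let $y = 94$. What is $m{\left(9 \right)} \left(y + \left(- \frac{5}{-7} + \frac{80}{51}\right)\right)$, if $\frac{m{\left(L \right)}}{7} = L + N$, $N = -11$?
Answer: $- \frac{68746}{51} \approx -1348.0$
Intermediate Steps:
$m{\left(L \right)} = -77 + 7 L$ ($m{\left(L \right)} = 7 \left(L - 11\right) = 7 \left(-11 + L\right) = -77 + 7 L$)
$m{\left(9 \right)} \left(y + \left(- \frac{5}{-7} + \frac{80}{51}\right)\right) = \left(-77 + 7 \cdot 9\right) \left(94 + \left(- \frac{5}{-7} + \frac{80}{51}\right)\right) = \left(-77 + 63\right) \left(94 + \left(\left(-5\right) \left(- \frac{1}{7}\right) + 80 \cdot \frac{1}{51}\right)\right) = - 14 \left(94 + \left(\frac{5}{7} + \frac{80}{51}\right)\right) = - 14 \left(94 + \frac{815}{357}\right) = \left(-14\right) \frac{34373}{357} = - \frac{68746}{51}$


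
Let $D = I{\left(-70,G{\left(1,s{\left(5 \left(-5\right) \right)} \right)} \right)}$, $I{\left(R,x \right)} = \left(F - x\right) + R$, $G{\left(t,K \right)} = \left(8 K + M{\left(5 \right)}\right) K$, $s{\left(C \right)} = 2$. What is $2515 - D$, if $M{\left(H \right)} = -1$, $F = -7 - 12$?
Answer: $2634$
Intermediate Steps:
$F = -19$
$G{\left(t,K \right)} = K \left(-1 + 8 K\right)$ ($G{\left(t,K \right)} = \left(8 K - 1\right) K = \left(-1 + 8 K\right) K = K \left(-1 + 8 K\right)$)
$I{\left(R,x \right)} = -19 + R - x$ ($I{\left(R,x \right)} = \left(-19 - x\right) + R = -19 + R - x$)
$D = -119$ ($D = -19 - 70 - 2 \left(-1 + 8 \cdot 2\right) = -19 - 70 - 2 \left(-1 + 16\right) = -19 - 70 - 2 \cdot 15 = -19 - 70 - 30 = -119$)
$2515 - D = 2515 - -119 = 2515 + 119 = 2634$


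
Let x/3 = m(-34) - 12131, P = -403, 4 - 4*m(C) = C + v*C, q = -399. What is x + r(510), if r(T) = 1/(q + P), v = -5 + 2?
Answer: -29225683/802 ≈ -36441.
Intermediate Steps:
v = -3
m(C) = 1 + C/2 (m(C) = 1 - (C - 3*C)/4 = 1 - (-1)*C/2 = 1 + C/2)
x = -36441 (x = 3*((1 + (1/2)*(-34)) - 12131) = 3*((1 - 17) - 12131) = 3*(-16 - 12131) = 3*(-12147) = -36441)
r(T) = -1/802 (r(T) = 1/(-399 - 403) = 1/(-802) = -1/802)
x + r(510) = -36441 - 1/802 = -29225683/802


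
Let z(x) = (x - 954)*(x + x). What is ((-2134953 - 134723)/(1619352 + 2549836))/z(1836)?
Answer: -567419/3375691463088 ≈ -1.6809e-7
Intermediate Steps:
z(x) = 2*x*(-954 + x) (z(x) = (-954 + x)*(2*x) = 2*x*(-954 + x))
((-2134953 - 134723)/(1619352 + 2549836))/z(1836) = ((-2134953 - 134723)/(1619352 + 2549836))/((2*1836*(-954 + 1836))) = (-2269676/4169188)/((2*1836*882)) = -2269676*1/4169188/3238704 = -567419/1042297*1/3238704 = -567419/3375691463088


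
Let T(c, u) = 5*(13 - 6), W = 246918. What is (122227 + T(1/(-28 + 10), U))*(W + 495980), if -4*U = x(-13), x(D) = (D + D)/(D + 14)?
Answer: 90828195276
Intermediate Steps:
x(D) = 2*D/(14 + D) (x(D) = (2*D)/(14 + D) = 2*D/(14 + D))
U = 13/2 (U = -(-13)/(2*(14 - 13)) = -(-13)/(2*1) = -(-13)/2 = -1/4*(-26) = 13/2 ≈ 6.5000)
T(c, u) = 35 (T(c, u) = 5*7 = 35)
(122227 + T(1/(-28 + 10), U))*(W + 495980) = (122227 + 35)*(246918 + 495980) = 122262*742898 = 90828195276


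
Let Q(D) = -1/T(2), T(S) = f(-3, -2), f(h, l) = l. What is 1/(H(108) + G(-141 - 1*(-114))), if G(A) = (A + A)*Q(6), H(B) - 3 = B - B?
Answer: -1/24 ≈ -0.041667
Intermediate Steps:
T(S) = -2
H(B) = 3 (H(B) = 3 + (B - B) = 3 + 0 = 3)
Q(D) = 1/2 (Q(D) = -1/(-2) = -1*(-1/2) = 1/2)
G(A) = A (G(A) = (A + A)*(1/2) = (2*A)*(1/2) = A)
1/(H(108) + G(-141 - 1*(-114))) = 1/(3 + (-141 - 1*(-114))) = 1/(3 + (-141 + 114)) = 1/(3 - 27) = 1/(-24) = -1/24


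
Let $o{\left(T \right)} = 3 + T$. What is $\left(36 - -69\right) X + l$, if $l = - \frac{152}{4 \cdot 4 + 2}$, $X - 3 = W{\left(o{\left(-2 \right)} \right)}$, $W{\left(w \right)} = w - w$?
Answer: $\frac{2759}{9} \approx 306.56$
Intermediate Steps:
$W{\left(w \right)} = 0$
$X = 3$ ($X = 3 + 0 = 3$)
$l = - \frac{76}{9}$ ($l = - \frac{152}{16 + 2} = - \frac{152}{18} = \left(-152\right) \frac{1}{18} = - \frac{76}{9} \approx -8.4444$)
$\left(36 - -69\right) X + l = \left(36 - -69\right) 3 - \frac{76}{9} = \left(36 + 69\right) 3 - \frac{76}{9} = 105 \cdot 3 - \frac{76}{9} = 315 - \frac{76}{9} = \frac{2759}{9}$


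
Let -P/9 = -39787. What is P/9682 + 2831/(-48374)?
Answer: 227559175/6162593 ≈ 36.926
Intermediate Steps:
P = 358083 (P = -9*(-39787) = 358083)
P/9682 + 2831/(-48374) = 358083/9682 + 2831/(-48374) = 358083*(1/9682) + 2831*(-1/48374) = 358083/9682 - 149/2546 = 227559175/6162593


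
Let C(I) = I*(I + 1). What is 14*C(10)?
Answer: 1540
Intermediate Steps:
C(I) = I*(1 + I)
14*C(10) = 14*(10*(1 + 10)) = 14*(10*11) = 14*110 = 1540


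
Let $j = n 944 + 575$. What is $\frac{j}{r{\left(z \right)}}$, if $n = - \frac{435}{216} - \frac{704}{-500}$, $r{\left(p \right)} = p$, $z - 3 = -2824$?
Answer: $- \frac{3421}{3173625} \approx -0.0010779$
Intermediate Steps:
$z = -2821$ ($z = 3 - 2824 = -2821$)
$n = - \frac{5453}{9000}$ ($n = \left(-435\right) \frac{1}{216} - - \frac{176}{125} = - \frac{145}{72} + \frac{176}{125} = - \frac{5453}{9000} \approx -0.60589$)
$j = \frac{3421}{1125}$ ($j = \left(- \frac{5453}{9000}\right) 944 + 575 = - \frac{643454}{1125} + 575 = \frac{3421}{1125} \approx 3.0409$)
$\frac{j}{r{\left(z \right)}} = \frac{3421}{1125 \left(-2821\right)} = \frac{3421}{1125} \left(- \frac{1}{2821}\right) = - \frac{3421}{3173625}$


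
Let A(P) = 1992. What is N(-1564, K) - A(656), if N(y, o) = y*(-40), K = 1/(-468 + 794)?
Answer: 60568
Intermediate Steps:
K = 1/326 ≈ 0.0030675
N(y, o) = -40*y
N(-1564, K) - A(656) = -40*(-1564) - 1*1992 = 62560 - 1992 = 60568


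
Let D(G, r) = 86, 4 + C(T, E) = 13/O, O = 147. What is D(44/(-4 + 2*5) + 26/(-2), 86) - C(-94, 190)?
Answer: 13217/147 ≈ 89.912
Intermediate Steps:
C(T, E) = -575/147 (C(T, E) = -4 + 13/147 = -575/147)
D(44/(-4 + 2*5) + 26/(-2), 86) - C(-94, 190) = 86 - 1*(-575/147) = 86 + 575/147 = 13217/147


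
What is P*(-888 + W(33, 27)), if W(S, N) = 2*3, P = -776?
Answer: 684432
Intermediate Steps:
W(S, N) = 6
P*(-888 + W(33, 27)) = -776*(-888 + 6) = -776*(-882) = 684432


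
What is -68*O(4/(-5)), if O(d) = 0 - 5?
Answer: 340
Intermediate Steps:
O(d) = -5
-68*O(4/(-5)) = -68*(-5) = 340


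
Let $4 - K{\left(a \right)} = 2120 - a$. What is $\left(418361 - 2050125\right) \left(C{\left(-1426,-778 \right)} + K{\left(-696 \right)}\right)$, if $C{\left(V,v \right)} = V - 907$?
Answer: $8395425780$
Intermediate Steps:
$C{\left(V,v \right)} = -907 + V$
$K{\left(a \right)} = -2116 + a$ ($K{\left(a \right)} = 4 - \left(2120 - a\right) = 4 + \left(-2120 + a\right) = -2116 + a$)
$\left(418361 - 2050125\right) \left(C{\left(-1426,-778 \right)} + K{\left(-696 \right)}\right) = \left(418361 - 2050125\right) \left(\left(-907 - 1426\right) - 2812\right) = - 1631764 \left(-2333 - 2812\right) = \left(-1631764\right) \left(-5145\right) = 8395425780$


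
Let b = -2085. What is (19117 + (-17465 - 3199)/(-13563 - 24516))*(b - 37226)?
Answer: -3179722243453/4231 ≈ -7.5153e+8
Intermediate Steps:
(19117 + (-17465 - 3199)/(-13563 - 24516))*(b - 37226) = (19117 + (-17465 - 3199)/(-13563 - 24516))*(-2085 - 37226) = (19117 - 20664/(-38079))*(-39311) = (19117 - 20664*(-1/38079))*(-39311) = (19117 + 2296/4231)*(-39311) = (80886323/4231)*(-39311) = -3179722243453/4231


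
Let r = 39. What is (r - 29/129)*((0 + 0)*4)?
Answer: 0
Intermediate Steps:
(r - 29/129)*((0 + 0)*4) = (39 - 29/129)*((0 + 0)*4) = (39 - 29*1/129)*(0*4) = (39 - 29/129)*0 = (5002/129)*0 = 0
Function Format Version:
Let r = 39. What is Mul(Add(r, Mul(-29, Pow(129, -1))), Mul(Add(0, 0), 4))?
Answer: 0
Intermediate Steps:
Mul(Add(r, Mul(-29, Pow(129, -1))), Mul(Add(0, 0), 4)) = Mul(Add(39, Mul(-29, Pow(129, -1))), Mul(Add(0, 0), 4)) = Mul(Add(39, Mul(-29, Rational(1, 129))), Mul(0, 4)) = Mul(Add(39, Rational(-29, 129)), 0) = Mul(Rational(5002, 129), 0) = 0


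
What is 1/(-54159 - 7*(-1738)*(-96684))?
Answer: 1/4060051212 ≈ 2.4630e-10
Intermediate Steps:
1/(-54159 - 7*(-1738)*(-96684)) = -1/96684/(-54159 + 12166) = -1/96684/(-41993) = -1/41993*(-1/96684) = 1/4060051212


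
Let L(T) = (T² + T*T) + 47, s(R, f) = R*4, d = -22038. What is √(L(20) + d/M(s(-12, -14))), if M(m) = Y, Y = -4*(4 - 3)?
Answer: √25426/2 ≈ 79.728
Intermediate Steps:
s(R, f) = 4*R
Y = -4 (Y = -4*1 = -4)
M(m) = -4
L(T) = 47 + 2*T² (L(T) = (T² + T²) + 47 = 2*T² + 47 = 47 + 2*T²)
√(L(20) + d/M(s(-12, -14))) = √((47 + 2*20²) - 22038/(-4)) = √((47 + 2*400) - 22038*(-¼)) = √((47 + 800) + 11019/2) = √(847 + 11019/2) = √(12713/2) = √25426/2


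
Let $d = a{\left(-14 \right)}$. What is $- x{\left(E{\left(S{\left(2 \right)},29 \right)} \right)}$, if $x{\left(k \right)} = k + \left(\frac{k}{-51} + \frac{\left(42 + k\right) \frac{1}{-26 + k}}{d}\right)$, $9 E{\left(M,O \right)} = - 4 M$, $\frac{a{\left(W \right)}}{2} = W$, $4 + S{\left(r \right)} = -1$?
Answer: $- \frac{3087341}{1375164} \approx -2.2451$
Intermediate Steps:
$S{\left(r \right)} = -5$ ($S{\left(r \right)} = -4 - 1 = -5$)
$a{\left(W \right)} = 2 W$
$E{\left(M,O \right)} = - \frac{4 M}{9}$ ($E{\left(M,O \right)} = \frac{\left(-4\right) M}{9} = - \frac{4 M}{9}$)
$d = -28$ ($d = 2 \left(-14\right) = -28$)
$x{\left(k \right)} = \frac{50 k}{51} - \frac{42 + k}{28 \left(-26 + k\right)}$ ($x{\left(k \right)} = k + \left(\frac{k}{-51} + \frac{\left(42 + k\right) \frac{1}{-26 + k}}{-28}\right) = k + \left(k \left(- \frac{1}{51}\right) + \frac{42 + k}{-26 + k} \left(- \frac{1}{28}\right)\right) = k - \left(\frac{k}{51} + \frac{42 + k}{28 \left(-26 + k\right)}\right) = \frac{50 k}{51} - \frac{42 + k}{28 \left(-26 + k\right)}$)
$- x{\left(E{\left(S{\left(2 \right)},29 \right)} \right)} = - \frac{-2142 - 36451 \left(\left(- \frac{4}{9}\right) \left(-5\right)\right) + 1400 \left(\left(- \frac{4}{9}\right) \left(-5\right)\right)^{2}}{1428 \left(-26 - - \frac{20}{9}\right)} = - \frac{-2142 - \frac{729020}{9} + 1400 \left(\frac{20}{9}\right)^{2}}{1428 \left(-26 + \frac{20}{9}\right)} = - \frac{-2142 - \frac{729020}{9} + 1400 \cdot \frac{400}{81}}{1428 \left(- \frac{214}{9}\right)} = - \frac{\left(-9\right) \left(-2142 - \frac{729020}{9} + \frac{560000}{81}\right)}{1428 \cdot 214} = - \frac{\left(-9\right) \left(-6174682\right)}{1428 \cdot 214 \cdot 81} = \left(-1\right) \frac{3087341}{1375164} = - \frac{3087341}{1375164}$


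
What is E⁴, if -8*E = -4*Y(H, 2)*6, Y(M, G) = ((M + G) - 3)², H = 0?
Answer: 81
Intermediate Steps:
Y(M, G) = (-3 + G + M)² (Y(M, G) = ((G + M) - 3)² = (-3 + G + M)²)
E = 3 (E = -(-4*(-3 + 2 + 0)²)*6/8 = -(-4*(-1)²)*6/8 = -(-4*1)*6/8 = -(-1)*6/2 = -⅛*(-24) = 3)
E⁴ = 3⁴ = 81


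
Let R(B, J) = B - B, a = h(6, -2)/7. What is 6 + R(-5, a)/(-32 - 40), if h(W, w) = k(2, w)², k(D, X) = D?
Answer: 6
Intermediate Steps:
h(W, w) = 4 (h(W, w) = 2² = 4)
a = 4/7 ≈ 0.57143
R(B, J) = 0
6 + R(-5, a)/(-32 - 40) = 6 + 0/(-32 - 40) = 6 + 0/(-72) = 6 + 0*(-1/72) = 6 + 0 = 6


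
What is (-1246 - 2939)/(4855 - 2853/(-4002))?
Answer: -5582790/6477521 ≈ -0.86187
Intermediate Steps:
(-1246 - 2939)/(4855 - 2853/(-4002)) = -4185/(4855 - 2853*(-1/4002)) = -4185/(4855 + 951/1334) = -4185/6477521/1334 = -4185*1334/6477521 = -5582790/6477521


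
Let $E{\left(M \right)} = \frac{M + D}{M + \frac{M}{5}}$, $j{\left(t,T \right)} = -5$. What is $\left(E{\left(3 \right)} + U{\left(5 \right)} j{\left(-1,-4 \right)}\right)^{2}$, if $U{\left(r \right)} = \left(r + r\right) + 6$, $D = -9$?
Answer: $\frac{60025}{9} \approx 6669.4$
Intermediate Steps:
$U{\left(r \right)} = 6 + 2 r$ ($U{\left(r \right)} = 2 r + 6 = 6 + 2 r$)
$E{\left(M \right)} = \frac{5 \left(-9 + M\right)}{6 M}$ ($E{\left(M \right)} = \frac{M - 9}{M + \frac{M}{5}} = \frac{-9 + M}{M + M \frac{1}{5}} = \frac{-9 + M}{M + \frac{M}{5}} = \frac{-9 + M}{\frac{6}{5} M} = \left(-9 + M\right) \frac{5}{6 M} = \frac{5 \left(-9 + M\right)}{6 M}$)
$\left(E{\left(3 \right)} + U{\left(5 \right)} j{\left(-1,-4 \right)}\right)^{2} = \left(\frac{5 \left(-9 + 3\right)}{6 \cdot 3} + \left(6 + 2 \cdot 5\right) \left(-5\right)\right)^{2} = \left(\frac{5}{6} \cdot \frac{1}{3} \left(-6\right) + \left(6 + 10\right) \left(-5\right)\right)^{2} = \left(- \frac{5}{3} + 16 \left(-5\right)\right)^{2} = \left(- \frac{5}{3} - 80\right)^{2} = \left(- \frac{245}{3}\right)^{2} = \frac{60025}{9}$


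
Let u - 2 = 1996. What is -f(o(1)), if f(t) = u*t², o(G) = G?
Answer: -1998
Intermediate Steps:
u = 1998 (u = 2 + 1996 = 1998)
f(t) = 1998*t²
-f(o(1)) = -1998*1² = -1998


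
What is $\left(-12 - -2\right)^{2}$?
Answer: $100$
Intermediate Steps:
$\left(-12 - -2\right)^{2} = \left(-12 + 2\right)^{2} = \left(-10\right)^{2} = 100$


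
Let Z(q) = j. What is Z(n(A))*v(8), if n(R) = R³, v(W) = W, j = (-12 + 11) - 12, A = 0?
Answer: -104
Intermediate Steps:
j = -13 (j = -1 - 12 = -13)
Z(q) = -13
Z(n(A))*v(8) = -13*8 = -104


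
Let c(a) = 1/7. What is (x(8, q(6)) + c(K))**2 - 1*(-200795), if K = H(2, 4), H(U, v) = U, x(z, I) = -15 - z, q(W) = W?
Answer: 9864555/49 ≈ 2.0132e+5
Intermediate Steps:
K = 2
c(a) = 1/7
(x(8, q(6)) + c(K))**2 - 1*(-200795) = ((-15 - 1*8) + 1/7)**2 - 1*(-200795) = ((-15 - 8) + 1/7)**2 + 200795 = (-23 + 1/7)**2 + 200795 = (-160/7)**2 + 200795 = 25600/49 + 200795 = 9864555/49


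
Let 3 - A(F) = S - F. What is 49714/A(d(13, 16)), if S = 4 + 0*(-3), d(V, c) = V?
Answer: 24857/6 ≈ 4142.8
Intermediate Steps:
S = 4 (S = 4 + 0 = 4)
A(F) = -1 + F (A(F) = 3 - (4 - F) = 3 + (-4 + F) = -1 + F)
49714/A(d(13, 16)) = 49714/(-1 + 13) = 49714/12 = 49714*(1/12) = 24857/6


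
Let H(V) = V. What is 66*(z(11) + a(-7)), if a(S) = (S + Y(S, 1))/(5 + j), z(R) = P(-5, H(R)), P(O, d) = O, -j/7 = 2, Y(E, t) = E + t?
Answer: -704/3 ≈ -234.67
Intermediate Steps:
j = -14 (j = -7*2 = -14)
z(R) = -5
a(S) = -⅑ - 2*S/9 (a(S) = (S + (S + 1))/(5 - 14) = (S + (1 + S))/(-9) = (1 + 2*S)*(-⅑) = -⅑ - 2*S/9)
66*(z(11) + a(-7)) = 66*(-5 + (-⅑ - 2/9*(-7))) = 66*(-5 + (-⅑ + 14/9)) = 66*(-5 + 13/9) = 66*(-32/9) = -704/3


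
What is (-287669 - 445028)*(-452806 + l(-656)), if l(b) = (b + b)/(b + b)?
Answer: 331768865085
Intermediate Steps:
l(b) = 1 (l(b) = (2*b)/((2*b)) = (2*b)*(1/(2*b)) = 1)
(-287669 - 445028)*(-452806 + l(-656)) = (-287669 - 445028)*(-452806 + 1) = -732697*(-452805) = 331768865085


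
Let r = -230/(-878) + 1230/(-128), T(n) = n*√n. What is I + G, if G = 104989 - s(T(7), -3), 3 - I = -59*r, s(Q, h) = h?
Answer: 2934444645/28096 ≈ 1.0444e+5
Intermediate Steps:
T(n) = n^(3/2)
r = -262625/28096 (r = -230*(-1/878) + 1230*(-1/128) = 115/439 - 615/64 = -262625/28096 ≈ -9.3474)
I = -15410587/28096 (I = 3 - (-59)*(-262625)/28096 = 3 - 1*15494875/28096 = 3 - 15494875/28096 = -15410587/28096 ≈ -548.50)
G = 104992 (G = 104989 - 1*(-3) = 104989 + 3 = 104992)
I + G = -15410587/28096 + 104992 = 2934444645/28096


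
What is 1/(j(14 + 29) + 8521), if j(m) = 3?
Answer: 1/8524 ≈ 0.00011732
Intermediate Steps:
1/(j(14 + 29) + 8521) = 1/(3 + 8521) = 1/8524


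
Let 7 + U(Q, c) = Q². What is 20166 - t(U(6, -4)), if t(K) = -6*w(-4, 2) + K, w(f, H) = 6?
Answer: 20173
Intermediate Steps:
U(Q, c) = -7 + Q²
t(K) = -36 + K (t(K) = -6*6 + K = -36 + K)
20166 - t(U(6, -4)) = 20166 - (-36 + (-7 + 6²)) = 20166 - (-36 + (-7 + 36)) = 20166 - (-36 + 29) = 20166 - 1*(-7) = 20166 + 7 = 20173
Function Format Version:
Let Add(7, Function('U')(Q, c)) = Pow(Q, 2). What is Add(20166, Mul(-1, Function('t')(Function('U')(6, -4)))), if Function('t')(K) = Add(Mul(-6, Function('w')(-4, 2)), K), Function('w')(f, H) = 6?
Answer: 20173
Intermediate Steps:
Function('U')(Q, c) = Add(-7, Pow(Q, 2))
Function('t')(K) = Add(-36, K) (Function('t')(K) = Add(Mul(-6, 6), K) = Add(-36, K))
Add(20166, Mul(-1, Function('t')(Function('U')(6, -4)))) = Add(20166, Mul(-1, Add(-36, Add(-7, Pow(6, 2))))) = Add(20166, Mul(-1, Add(-36, Add(-7, 36)))) = Add(20166, Mul(-1, Add(-36, 29))) = Add(20166, Mul(-1, -7)) = Add(20166, 7) = 20173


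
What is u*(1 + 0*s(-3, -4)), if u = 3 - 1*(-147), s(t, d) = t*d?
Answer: 150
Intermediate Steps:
s(t, d) = d*t
u = 150 (u = 3 + 147 = 150)
u*(1 + 0*s(-3, -4)) = 150*(1 + 0*(-4*(-3))) = 150*(1 + 0*12) = 150*(1 + 0) = 150*1 = 150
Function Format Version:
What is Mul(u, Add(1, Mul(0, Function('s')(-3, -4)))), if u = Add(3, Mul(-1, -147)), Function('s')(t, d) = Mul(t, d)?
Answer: 150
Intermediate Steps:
Function('s')(t, d) = Mul(d, t)
u = 150 (u = Add(3, 147) = 150)
Mul(u, Add(1, Mul(0, Function('s')(-3, -4)))) = Mul(150, Add(1, Mul(0, Mul(-4, -3)))) = Mul(150, Add(1, Mul(0, 12))) = Mul(150, Add(1, 0)) = Mul(150, 1) = 150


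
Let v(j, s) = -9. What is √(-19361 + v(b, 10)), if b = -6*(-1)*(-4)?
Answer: I*√19370 ≈ 139.18*I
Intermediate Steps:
b = -24 (b = 6*(-4) = -24)
√(-19361 + v(b, 10)) = √(-19361 - 9) = √(-19370) = I*√19370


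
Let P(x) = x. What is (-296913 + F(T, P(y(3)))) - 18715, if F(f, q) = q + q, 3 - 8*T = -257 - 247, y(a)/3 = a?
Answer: -315610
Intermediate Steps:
y(a) = 3*a
T = 507/8 (T = 3/8 - (-257 - 247)/8 = 3/8 - ⅛*(-504) = 3/8 + 63 = 507/8 ≈ 63.375)
F(f, q) = 2*q
(-296913 + F(T, P(y(3)))) - 18715 = (-296913 + 2*(3*3)) - 18715 = (-296913 + 2*9) - 18715 = (-296913 + 18) - 18715 = -296895 - 18715 = -315610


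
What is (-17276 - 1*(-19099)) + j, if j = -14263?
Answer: -12440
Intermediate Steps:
(-17276 - 1*(-19099)) + j = (-17276 - 1*(-19099)) - 14263 = (-17276 + 19099) - 14263 = 1823 - 14263 = -12440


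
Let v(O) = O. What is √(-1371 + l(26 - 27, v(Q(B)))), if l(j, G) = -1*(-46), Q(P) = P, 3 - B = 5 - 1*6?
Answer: 5*I*√53 ≈ 36.401*I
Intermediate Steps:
B = 4 (B = 3 - (5 - 1*6) = 3 - (5 - 6) = 3 - 1*(-1) = 3 + 1 = 4)
l(j, G) = 46
√(-1371 + l(26 - 27, v(Q(B)))) = √(-1371 + 46) = √(-1325) = 5*I*√53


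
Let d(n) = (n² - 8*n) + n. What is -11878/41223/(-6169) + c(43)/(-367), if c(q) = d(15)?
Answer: -30512203214/93329820129 ≈ -0.32693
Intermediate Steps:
d(n) = n² - 7*n
c(q) = 120 (c(q) = 15*(-7 + 15) = 15*8 = 120)
-11878/41223/(-6169) + c(43)/(-367) = -11878/41223/(-6169) + 120/(-367) = -11878*1/41223*(-1/6169) + 120*(-1/367) = -11878/41223*(-1/6169) - 120/367 = 11878/254304687 - 120/367 = -30512203214/93329820129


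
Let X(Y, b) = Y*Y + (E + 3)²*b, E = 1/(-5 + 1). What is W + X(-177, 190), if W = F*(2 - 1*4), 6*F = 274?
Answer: 784189/24 ≈ 32675.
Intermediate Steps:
F = 137/3 (F = (⅙)*274 = 137/3 ≈ 45.667)
E = -¼ (E = 1/(-4) = -¼ ≈ -0.25000)
X(Y, b) = Y² + 121*b/16 (X(Y, b) = Y*Y + (-¼ + 3)²*b = Y² + (11/4)²*b = Y² + 121*b/16)
W = -274/3 (W = 137*(2 - 1*4)/3 = 137*(2 - 4)/3 = (137/3)*(-2) = -274/3 ≈ -91.333)
W + X(-177, 190) = -274/3 + ((-177)² + (121/16)*190) = -274/3 + (31329 + 11495/8) = -274/3 + 262127/8 = 784189/24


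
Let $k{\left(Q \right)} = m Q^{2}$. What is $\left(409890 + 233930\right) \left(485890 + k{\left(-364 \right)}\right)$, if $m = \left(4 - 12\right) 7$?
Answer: $-4464174484520$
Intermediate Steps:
$m = -56$ ($m = \left(-8\right) 7 = -56$)
$k{\left(Q \right)} = - 56 Q^{2}$
$\left(409890 + 233930\right) \left(485890 + k{\left(-364 \right)}\right) = \left(409890 + 233930\right) \left(485890 - 56 \left(-364\right)^{2}\right) = 643820 \left(485890 - 7419776\right) = 643820 \left(-6933886\right) = -4464174484520$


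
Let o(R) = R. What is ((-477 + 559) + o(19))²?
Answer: 10201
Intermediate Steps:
((-477 + 559) + o(19))² = ((-477 + 559) + 19)² = (82 + 19)² = 101² = 10201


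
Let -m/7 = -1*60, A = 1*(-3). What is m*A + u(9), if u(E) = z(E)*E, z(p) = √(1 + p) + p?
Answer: -1179 + 9*√10 ≈ -1150.5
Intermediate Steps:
A = -3
z(p) = p + √(1 + p)
u(E) = E*(E + √(1 + E)) (u(E) = (E + √(1 + E))*E = E*(E + √(1 + E)))
m = 420 (m = -(-7)*60 = -7*(-60) = 420)
m*A + u(9) = 420*(-3) + 9*(9 + √(1 + 9)) = -1260 + 9*(9 + √10) = -1260 + (81 + 9*√10) = -1179 + 9*√10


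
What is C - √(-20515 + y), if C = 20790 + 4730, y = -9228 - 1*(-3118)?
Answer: 25520 - 5*I*√1065 ≈ 25520.0 - 163.17*I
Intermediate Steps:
y = -6110 (y = -9228 + 3118 = -6110)
C = 25520
C - √(-20515 + y) = 25520 - √(-20515 - 6110) = 25520 - √(-26625) = 25520 - 5*I*√1065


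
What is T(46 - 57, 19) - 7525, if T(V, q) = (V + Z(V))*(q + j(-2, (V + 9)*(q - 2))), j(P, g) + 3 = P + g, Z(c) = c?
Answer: -7085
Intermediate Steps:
j(P, g) = -3 + P + g (j(P, g) = -3 + (P + g) = -3 + P + g)
T(V, q) = 2*V*(-5 + q + (-2 + q)*(9 + V)) (T(V, q) = (V + V)*(q + (-3 - 2 + (V + 9)*(q - 2))) = (2*V)*(q + (-3 - 2 + (9 + V)*(-2 + q))) = (2*V)*(q + (-3 - 2 + (-2 + q)*(9 + V))) = (2*V)*(q + (-5 + (-2 + q)*(9 + V))) = (2*V)*(-5 + q + (-2 + q)*(9 + V)) = 2*V*(-5 + q + (-2 + q)*(9 + V)))
T(46 - 57, 19) - 7525 = 2*(46 - 57)*(-23 - 2*(46 - 57) + 10*19 + (46 - 57)*19) - 7525 = 2*(-11)*(-23 - 2*(-11) + 190 - 11*19) - 7525 = 2*(-11)*(-23 + 22 + 190 - 209) - 7525 = 2*(-11)*(-20) - 7525 = 440 - 7525 = -7085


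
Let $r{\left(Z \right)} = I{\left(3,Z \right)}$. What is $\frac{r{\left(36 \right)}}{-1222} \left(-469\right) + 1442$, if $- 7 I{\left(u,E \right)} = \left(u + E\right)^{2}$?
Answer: $\frac{127709}{94} \approx 1358.6$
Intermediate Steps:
$I{\left(u,E \right)} = - \frac{\left(E + u\right)^{2}}{7}$ ($I{\left(u,E \right)} = - \frac{\left(u + E\right)^{2}}{7} = - \frac{\left(E + u\right)^{2}}{7}$)
$r{\left(Z \right)} = - \frac{\left(3 + Z\right)^{2}}{7}$ ($r{\left(Z \right)} = - \frac{\left(Z + 3\right)^{2}}{7} = - \frac{\left(3 + Z\right)^{2}}{7}$)
$\frac{r{\left(36 \right)}}{-1222} \left(-469\right) + 1442 = \frac{\left(- \frac{1}{7}\right) \left(3 + 36\right)^{2}}{-1222} \left(-469\right) + 1442 = - \frac{39^{2}}{7} \left(- \frac{1}{1222}\right) \left(-469\right) + 1442 = \left(- \frac{1}{7}\right) 1521 \left(- \frac{1}{1222}\right) \left(-469\right) + 1442 = \left(- \frac{1521}{7}\right) \left(- \frac{1}{1222}\right) \left(-469\right) + 1442 = \frac{117}{658} \left(-469\right) + 1442 = - \frac{7839}{94} + 1442 = \frac{127709}{94}$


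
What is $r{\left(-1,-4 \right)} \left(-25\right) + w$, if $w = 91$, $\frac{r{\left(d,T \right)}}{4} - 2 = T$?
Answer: $291$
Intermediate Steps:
$r{\left(d,T \right)} = 8 + 4 T$
$r{\left(-1,-4 \right)} \left(-25\right) + w = \left(8 + 4 \left(-4\right)\right) \left(-25\right) + 91 = \left(8 - 16\right) \left(-25\right) + 91 = \left(-8\right) \left(-25\right) + 91 = 200 + 91 = 291$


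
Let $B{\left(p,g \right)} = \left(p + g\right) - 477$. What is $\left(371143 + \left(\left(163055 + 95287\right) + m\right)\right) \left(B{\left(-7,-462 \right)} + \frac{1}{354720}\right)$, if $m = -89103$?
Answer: $- \frac{90666675067729}{177360} \approx -5.112 \cdot 10^{8}$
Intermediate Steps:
$B{\left(p,g \right)} = -477 + g + p$ ($B{\left(p,g \right)} = \left(g + p\right) - 477 = -477 + g + p$)
$\left(371143 + \left(\left(163055 + 95287\right) + m\right)\right) \left(B{\left(-7,-462 \right)} + \frac{1}{354720}\right) = \left(371143 + \left(\left(163055 + 95287\right) - 89103\right)\right) \left(\left(-477 - 462 - 7\right) + \frac{1}{354720}\right) = \left(371143 + \left(258342 - 89103\right)\right) \left(-946 + \frac{1}{354720}\right) = \left(371143 + 169239\right) \left(- \frac{335565119}{354720}\right) = 540382 \left(- \frac{335565119}{354720}\right) = - \frac{90666675067729}{177360}$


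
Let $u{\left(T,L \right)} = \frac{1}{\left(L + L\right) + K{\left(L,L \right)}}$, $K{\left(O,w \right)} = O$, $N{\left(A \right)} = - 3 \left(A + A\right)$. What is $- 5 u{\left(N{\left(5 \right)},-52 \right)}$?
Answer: $\frac{5}{156} \approx 0.032051$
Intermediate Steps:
$N{\left(A \right)} = - 6 A$ ($N{\left(A \right)} = - 3 \cdot 2 A = - 6 A$)
$u{\left(T,L \right)} = \frac{1}{3 L}$ ($u{\left(T,L \right)} = \frac{1}{\left(L + L\right) + L} = \frac{1}{2 L + L} = \frac{1}{3 L}$)
$- 5 u{\left(N{\left(5 \right)},-52 \right)} = - 5 \frac{1}{3 \left(-52\right)} = - 5 \cdot \frac{1}{3} \left(- \frac{1}{52}\right) = \left(-5\right) \left(- \frac{1}{156}\right) = \frac{5}{156}$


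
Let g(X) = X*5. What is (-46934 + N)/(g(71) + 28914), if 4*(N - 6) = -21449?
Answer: -209161/117076 ≈ -1.7865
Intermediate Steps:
N = -21425/4 (N = 6 + (¼)*(-21449) = 6 - 21449/4 = -21425/4 ≈ -5356.3)
g(X) = 5*X
(-46934 + N)/(g(71) + 28914) = (-46934 - 21425/4)/(5*71 + 28914) = -209161/(4*(355 + 28914)) = -209161/4/29269 = -209161/4*1/29269 = -209161/117076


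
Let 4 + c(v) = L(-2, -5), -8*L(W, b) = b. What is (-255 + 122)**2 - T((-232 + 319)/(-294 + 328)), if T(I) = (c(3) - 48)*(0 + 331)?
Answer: 277553/8 ≈ 34694.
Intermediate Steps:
L(W, b) = -b/8
c(v) = -27/8 (c(v) = -4 - 1/8*(-5) = -4 + 5/8 = -27/8)
T(I) = -136041/8 (T(I) = (-27/8 - 48)*(0 + 331) = -411/8*331 = -136041/8)
(-255 + 122)**2 - T((-232 + 319)/(-294 + 328)) = (-255 + 122)**2 - 1*(-136041/8) = (-133)**2 + 136041/8 = 17689 + 136041/8 = 277553/8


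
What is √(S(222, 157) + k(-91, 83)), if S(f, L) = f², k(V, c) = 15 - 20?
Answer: √49279 ≈ 221.99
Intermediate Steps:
k(V, c) = -5
√(S(222, 157) + k(-91, 83)) = √(222² - 5) = √(49284 - 5) = √49279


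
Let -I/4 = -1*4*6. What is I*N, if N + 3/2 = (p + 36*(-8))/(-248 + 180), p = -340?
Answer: 12624/17 ≈ 742.59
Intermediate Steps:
I = 96 (I = -4*(-1*4)*6 = -(-16)*6 = -4*(-24) = 96)
N = 263/34 (N = -3/2 + (-340 + 36*(-8))/(-248 + 180) = -3/2 + (-340 - 288)/(-68) = -3/2 - 628*(-1/68) = -3/2 + 157/17 = 263/34 ≈ 7.7353)
I*N = 96*(263/34) = 12624/17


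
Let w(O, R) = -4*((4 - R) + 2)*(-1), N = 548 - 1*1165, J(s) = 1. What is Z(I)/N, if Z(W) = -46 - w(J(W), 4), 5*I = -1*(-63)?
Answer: 54/617 ≈ 0.087520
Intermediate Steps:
N = -617 (N = 548 - 1165 = -617)
w(O, R) = 24 - 4*R (w(O, R) = -4*(6 - R)*(-1) = (-24 + 4*R)*(-1) = 24 - 4*R)
I = 63/5 (I = (-1*(-63))/5 = (⅕)*63 = 63/5 ≈ 12.600)
Z(W) = -54 (Z(W) = -46 - (24 - 4*4) = -46 - (24 - 16) = -46 - 1*8 = -46 - 8 = -54)
Z(I)/N = -54/(-617) = -54*(-1/617) = 54/617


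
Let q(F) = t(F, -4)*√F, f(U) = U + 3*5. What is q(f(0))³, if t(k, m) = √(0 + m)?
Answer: -120*I*√15 ≈ -464.76*I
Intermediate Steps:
t(k, m) = √m
f(U) = 15 + U (f(U) = U + 15 = 15 + U)
q(F) = 2*I*√F (q(F) = √(-4)*√F = (2*I)*√F = 2*I*√F)
q(f(0))³ = (2*I*√(15 + 0))³ = (2*I*√15)³ = -120*I*√15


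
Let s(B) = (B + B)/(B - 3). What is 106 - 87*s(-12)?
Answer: -166/5 ≈ -33.200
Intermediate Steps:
s(B) = 2*B/(-3 + B) (s(B) = (2*B)/(-3 + B) = 2*B/(-3 + B))
106 - 87*s(-12) = 106 - 174*(-12)/(-3 - 12) = 106 - 174*(-12)/(-15) = 106 - 174*(-12)*(-1)/15 = 106 - 87*8/5 = 106 - 696/5 = -166/5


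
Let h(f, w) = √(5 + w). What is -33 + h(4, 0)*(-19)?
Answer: -33 - 19*√5 ≈ -75.485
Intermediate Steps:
-33 + h(4, 0)*(-19) = -33 + √(5 + 0)*(-19) = -33 + √5*(-19) = -33 - 19*√5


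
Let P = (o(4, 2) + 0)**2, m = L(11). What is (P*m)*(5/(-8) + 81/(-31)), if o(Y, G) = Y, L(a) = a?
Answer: -17666/31 ≈ -569.87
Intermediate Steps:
m = 11
P = 16 (P = (4 + 0)**2 = 4**2 = 16)
(P*m)*(5/(-8) + 81/(-31)) = (16*11)*(5/(-8) + 81/(-31)) = 176*(5*(-1/8) + 81*(-1/31)) = 176*(-5/8 - 81/31) = 176*(-803/248) = -17666/31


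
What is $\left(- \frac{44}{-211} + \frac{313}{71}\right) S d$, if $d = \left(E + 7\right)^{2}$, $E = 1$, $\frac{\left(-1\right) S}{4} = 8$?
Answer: $- \frac{141654016}{14981} \approx -9455.6$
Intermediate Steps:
$S = -32$ ($S = \left(-4\right) 8 = -32$)
$d = 64$ ($d = \left(1 + 7\right)^{2} = 8^{2} = 64$)
$\left(- \frac{44}{-211} + \frac{313}{71}\right) S d = \left(- \frac{44}{-211} + \frac{313}{71}\right) \left(-32\right) 64 = \left(\left(-44\right) \left(- \frac{1}{211}\right) + 313 \cdot \frac{1}{71}\right) \left(-32\right) 64 = \left(\frac{44}{211} + \frac{313}{71}\right) \left(-32\right) 64 = \frac{69167}{14981} \left(-32\right) 64 = \left(- \frac{2213344}{14981}\right) 64 = - \frac{141654016}{14981}$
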